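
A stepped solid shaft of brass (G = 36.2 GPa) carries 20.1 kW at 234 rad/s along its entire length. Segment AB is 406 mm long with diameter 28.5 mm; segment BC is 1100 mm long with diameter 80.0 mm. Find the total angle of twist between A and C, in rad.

0.0155 rad

ω = 234 rad/s, so T = P/ω = 20.1×10³ / 234.0 = 85.90 N·m.
J_AB = π(0.0285)⁴/32 = 6.48×10^-8 m⁴; J_BC = π(0.0800)⁴/32 = 4.02×10^-6 m⁴.
θ = (T/G)·Σ L_i/J_i = (85.90/36.2×10⁹)·(0.406/6.48×10^-8 + 1.10/4.02×10^-6) = 0.01552 rad.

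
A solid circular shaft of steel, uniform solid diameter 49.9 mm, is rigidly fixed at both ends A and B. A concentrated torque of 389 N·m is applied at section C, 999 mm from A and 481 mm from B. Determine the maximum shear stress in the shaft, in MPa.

With uniform GJ and both ends fixed, compatibility θ_AC = θ_CB gives T_A·a = T_B·b, together with T_A + T_B = T₀.
T_A = T₀·b/(a+b) = 389.0·481/1480 = 126.4 N·m; T_B = 262.6 N·m.
τ in each portion: τ_AC = 5.18×10^6 Pa, τ_CB = 1.08×10^7 Pa; maximum is in CB.
τ_max = T_CB·r/J = 262.6·0.0249/6.09×10^-7 = 1.076×10^7 Pa.

10.8 MPa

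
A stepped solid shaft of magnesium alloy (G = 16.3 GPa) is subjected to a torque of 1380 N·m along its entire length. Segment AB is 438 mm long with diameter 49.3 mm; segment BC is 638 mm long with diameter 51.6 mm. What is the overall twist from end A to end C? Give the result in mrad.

J_AB = π(0.0493)⁴/32 = 5.80×10^-7 m⁴; J_BC = π(0.0516)⁴/32 = 6.96×10^-7 m⁴.
θ = (T/G)·Σ L_i/J_i = (1380/16.3×10⁹)·(0.438/5.80×10^-7 + 0.638/6.96×10^-7) = 0.1416 rad.

142 mrad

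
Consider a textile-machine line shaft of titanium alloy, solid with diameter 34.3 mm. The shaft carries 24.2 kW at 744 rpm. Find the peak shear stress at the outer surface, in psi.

5690 psi

ω = 2π·744/60 = 77.91 rad/s, so T = P/ω = 24.2×10³ / 77.91 = 310.6 N·m.
J = πd⁴/32 = π(0.0343)⁴/32 = 1.359×10^-7 m⁴.
τ_max = T·r/J = 310.6 × 0.0171 / 1.359×10^-7 = 3.920×10^7 Pa.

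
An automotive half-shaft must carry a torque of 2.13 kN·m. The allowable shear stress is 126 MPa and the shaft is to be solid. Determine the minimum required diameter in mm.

44.2 mm

For a solid shaft τ_max = 16T/(πd³), so d = (16T/(π τ_allow))^(1/3) = (16·2130/(π·1.26×10^8))^(1/3) = 0.04416 m.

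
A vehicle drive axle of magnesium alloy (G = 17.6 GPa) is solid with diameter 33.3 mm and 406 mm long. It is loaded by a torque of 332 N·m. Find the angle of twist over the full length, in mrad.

63.4 mrad

J = πd⁴/32 = π(0.0333)⁴/32 = 1.207×10^-7 m⁴.
θ = T·L/(G·J) = 332.0 × 0.406 / (17.6×10⁹ × 1.207×10^-7) = 0.06344 rad.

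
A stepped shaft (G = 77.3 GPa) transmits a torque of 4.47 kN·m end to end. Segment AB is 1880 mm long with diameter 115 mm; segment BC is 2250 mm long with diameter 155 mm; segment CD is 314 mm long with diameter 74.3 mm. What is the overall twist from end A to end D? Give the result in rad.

J_AB = π(0.115)⁴/32 = 1.72×10^-5 m⁴; J_BC = π(0.155)⁴/32 = 5.67×10^-5 m⁴; J_CD = π(0.0743)⁴/32 = 2.99×10^-6 m⁴.
θ = (T/G)·Σ L_i/J_i = (4470/77.3×10⁹)·(1.88/1.72×10^-5 + 2.25/5.67×10^-5 + 0.314/2.99×10^-6) = 0.01470 rad.

0.0147 rad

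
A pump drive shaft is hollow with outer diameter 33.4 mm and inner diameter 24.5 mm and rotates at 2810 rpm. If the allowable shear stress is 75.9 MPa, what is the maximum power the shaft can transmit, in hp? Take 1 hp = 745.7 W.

156 hp

J = π(d_o⁴ − d_i⁴)/32 = π(0.0334⁴ − 0.0245⁴)/32 = 8.680×10^-8 m⁴.
T_max = τ_allow·J/r = 7.59×10^7 × 8.680×10^-8 / 0.0167 = 394.5 N·m.
ω = 2π·2810/60 = 294.3 rad/s, so P_max = T_max·ω = 1.161×10^5 W.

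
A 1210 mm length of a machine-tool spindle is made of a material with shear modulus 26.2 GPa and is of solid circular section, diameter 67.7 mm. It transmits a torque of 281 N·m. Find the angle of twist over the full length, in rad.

J = πd⁴/32 = π(0.0677)⁴/32 = 2.062×10^-6 m⁴.
θ = T·L/(G·J) = 281.0 × 1.21 / (26.2×10⁹ × 2.062×10^-6) = 6.293×10^-3 rad.

0.00629 rad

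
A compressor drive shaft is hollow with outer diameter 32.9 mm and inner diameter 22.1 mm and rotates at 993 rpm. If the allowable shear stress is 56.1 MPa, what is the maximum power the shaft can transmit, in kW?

32.5 kW

J = π(d_o⁴ − d_i⁴)/32 = π(0.0329⁴ − 0.0221⁴)/32 = 9.160×10^-8 m⁴.
T_max = τ_allow·J/r = 5.61×10^7 × 9.160×10^-8 / 0.0164 = 312.4 N·m.
ω = 2π·993/60 = 104.0 rad/s, so P_max = T_max·ω = 3.249×10^4 W.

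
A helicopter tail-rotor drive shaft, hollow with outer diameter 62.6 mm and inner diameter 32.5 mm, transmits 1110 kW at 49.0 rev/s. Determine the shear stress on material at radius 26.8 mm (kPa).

ω = 2π·49.0 = 307.9 rad/s, so T = P/ω = 1110×10³ / 307.9 = 3605 N·m.
J = π(d_o⁴ − d_i⁴)/32 = π(0.0626⁴ − 0.0325⁴)/32 = 1.398×10^-6 m⁴.
Shear stress varies linearly with radius: τ = T·r/J = 3605 × 0.0268 / 1.398×10^-6 = 6.911×10^7 Pa.

69100 kPa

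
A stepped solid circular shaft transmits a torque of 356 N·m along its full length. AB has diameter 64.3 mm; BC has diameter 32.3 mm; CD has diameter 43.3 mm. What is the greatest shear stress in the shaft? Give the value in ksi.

Under the same torque, τ_max = 16T/(πd³) is largest where d is smallest — segment BC (d = 32.3 mm).
τ_max = 16·356.0/(π·(0.0323)³) = 5.380×10^7 Pa.

7.80 ksi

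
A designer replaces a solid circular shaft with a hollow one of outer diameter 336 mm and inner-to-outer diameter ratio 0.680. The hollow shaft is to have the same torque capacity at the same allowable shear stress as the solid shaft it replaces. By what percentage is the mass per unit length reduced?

Equal τ_max and T ⇒ the solid shaft needs d_s³ = d_o³(1−k⁴), so d_s = 336·(1−0.680⁴)^(1/3) = 310.1 mm.
Area ratio A_h/A_s = d_o²(1−k²)/d_s² = (1−k²)/(1−k⁴)^(2/3) = 0.6311.
Mass saving = 1 − 0.6311 = 36.9 %.

36.9 %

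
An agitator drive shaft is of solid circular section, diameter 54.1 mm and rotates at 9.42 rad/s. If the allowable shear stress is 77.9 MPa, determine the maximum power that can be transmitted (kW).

22.8 kW

J = πd⁴/32 = π(0.0541)⁴/32 = 8.410×10^-7 m⁴.
T_max = τ_allow·J/r = 7.79×10^7 × 8.410×10^-7 / 0.0271 = 2422 N·m.
ω = 9.42 rad/s, so P_max = T_max·ω = 2.281×10^4 W.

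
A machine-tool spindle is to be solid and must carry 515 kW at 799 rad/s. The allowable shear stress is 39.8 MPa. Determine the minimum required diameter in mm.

43.5 mm

ω = 799 rad/s, so T = P/ω = 515×10³ / 799.0 = 644.6 N·m.
For a solid shaft τ_max = 16T/(πd³), so d = (16T/(π τ_allow))^(1/3) = (16·644.6/(π·3.98×10^7))^(1/3) = 0.04353 m.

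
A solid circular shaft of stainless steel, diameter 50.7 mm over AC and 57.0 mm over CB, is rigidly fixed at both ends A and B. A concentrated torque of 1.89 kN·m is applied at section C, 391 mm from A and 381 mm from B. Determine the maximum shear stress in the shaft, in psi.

4680 psi

Compatibility: T_A·a/J_AC = T_B·b/J_CB with T_A + T_B = T₀.
J_AC = 6.49×10^-7 m⁴, J_CB = 1.04×10^-6 m⁴, so T_A = T₀·(J_AC/a)/((J_AC/a)+(J_CB/b)) = 716.0 N·m, T_B = 1174 N·m.
τ in each portion: τ_AC = 2.80×10^7 Pa, τ_CB = 3.23×10^7 Pa; maximum is in CB.
τ_max = T_CB·r/J = 1174·0.0285/1.04×10^-6 = 3.228×10^7 Pa.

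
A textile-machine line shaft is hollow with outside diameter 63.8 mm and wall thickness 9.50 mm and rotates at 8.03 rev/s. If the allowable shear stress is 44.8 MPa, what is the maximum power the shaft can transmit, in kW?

J = π(d_o⁴ − d_i⁴)/32 = π(0.0638⁴ − 0.0448⁴)/32 = 1.231×10^-6 m⁴.
T_max = τ_allow·J/r = 4.48×10^7 × 1.231×10^-6 / 0.0319 = 1729 N·m.
ω = 2π·8.03 = 50.45 rad/s, so P_max = T_max·ω = 8.723×10^4 W.

87.2 kW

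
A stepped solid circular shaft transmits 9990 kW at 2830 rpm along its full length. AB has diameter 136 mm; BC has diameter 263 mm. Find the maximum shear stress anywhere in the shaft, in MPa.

68.3 MPa

ω = 2π·2830/60 = 296.4 rad/s, so T = P/ω = 9990×10³ / 296.4 = 33710 N·m.
Under the same torque, τ_max = 16T/(πd³) is largest where d is smallest — segment AB (d = 136 mm).
τ_max = 16·33710/(π·(0.136)³) = 6.825×10^7 Pa.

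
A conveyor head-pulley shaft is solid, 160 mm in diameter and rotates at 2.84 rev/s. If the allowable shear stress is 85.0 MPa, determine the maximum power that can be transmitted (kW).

J = πd⁴/32 = π(0.160)⁴/32 = 6.434×10^-5 m⁴.
T_max = τ_allow·J/r = 8.50×10^7 × 6.434×10^-5 / 0.0800 = 68360 N·m.
ω = 2π·2.84 = 17.84 rad/s, so P_max = T_max·ω = 1.220×10^6 W.

1220 kW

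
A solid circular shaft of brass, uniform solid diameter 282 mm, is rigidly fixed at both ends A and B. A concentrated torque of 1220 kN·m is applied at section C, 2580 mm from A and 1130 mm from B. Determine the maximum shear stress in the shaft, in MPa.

193 MPa

With uniform GJ and both ends fixed, compatibility θ_AC = θ_CB gives T_A·a = T_B·b, together with T_A + T_B = T₀.
T_A = T₀·b/(a+b) = 1.220e6·1130/3710 = 371600 N·m; T_B = 848400 N·m.
τ in each portion: τ_AC = 8.44×10^7 Pa, τ_CB = 1.93×10^8 Pa; maximum is in CB.
τ_max = T_CB·r/J = 848400·0.141/6.21×10^-4 = 1.927×10^8 Pa.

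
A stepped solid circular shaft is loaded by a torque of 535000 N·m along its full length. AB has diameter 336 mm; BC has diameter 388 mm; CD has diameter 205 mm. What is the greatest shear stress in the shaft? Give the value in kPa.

316000 kPa

Under the same torque, τ_max = 16T/(πd³) is largest where d is smallest — segment CD (d = 205 mm).
τ_max = 16·535000/(π·(0.205)³) = 3.163×10^8 Pa.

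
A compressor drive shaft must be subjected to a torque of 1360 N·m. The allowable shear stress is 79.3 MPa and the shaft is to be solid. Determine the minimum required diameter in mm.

44.4 mm

For a solid shaft τ_max = 16T/(πd³), so d = (16T/(π τ_allow))^(1/3) = (16·1360/(π·7.93×10^7))^(1/3) = 0.04437 m.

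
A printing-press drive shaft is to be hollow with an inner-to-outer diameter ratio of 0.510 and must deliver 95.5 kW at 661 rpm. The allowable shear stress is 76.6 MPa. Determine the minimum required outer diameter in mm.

ω = 2π·661/60 = 69.22 rad/s, so T = P/ω = 95.5×10³ / 69.22 = 1380 N·m.
For a hollow shaft with d_i/d_o = 0.510: τ_max = 16T/(π d_o³ (1−k⁴)), so d_o = [16T/(π τ_allow (1−k⁴))]^(1/3) = [16·1380/(π·7.66×10^7·0.9323)]^(1/3) = 0.04616 m.

46.2 mm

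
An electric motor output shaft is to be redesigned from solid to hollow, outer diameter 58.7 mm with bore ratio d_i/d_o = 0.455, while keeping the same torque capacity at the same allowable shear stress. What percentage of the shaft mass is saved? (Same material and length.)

18.4 %

Equal τ_max and T ⇒ the solid shaft needs d_s³ = d_o³(1−k⁴), so d_s = 58.7·(1−0.455⁴)^(1/3) = 57.85 mm.
Area ratio A_h/A_s = d_o²(1−k²)/d_s² = (1−k²)/(1−k⁴)^(2/3) = 0.8165.
Mass saving = 1 − 0.8165 = 18.4 %.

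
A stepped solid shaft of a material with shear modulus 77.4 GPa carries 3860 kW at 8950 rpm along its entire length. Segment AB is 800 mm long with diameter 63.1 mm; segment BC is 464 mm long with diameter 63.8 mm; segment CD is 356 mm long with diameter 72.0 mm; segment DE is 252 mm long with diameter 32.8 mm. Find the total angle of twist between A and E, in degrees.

9.61°

ω = 2π·8950/60 = 937.2 rad/s, so T = P/ω = 3860×10³ / 937.2 = 4118 N·m.
J_AB = π(0.0631)⁴/32 = 1.56×10^-6 m⁴; J_BC = π(0.0638)⁴/32 = 1.63×10^-6 m⁴; J_CD = π(0.0720)⁴/32 = 2.64×10^-6 m⁴; J_DE = π(0.0328)⁴/32 = 1.14×10^-7 m⁴.
θ = (T/G)·Σ L_i/J_i = (4118/77.4×10⁹)·(0.800/1.56×10^-6 + 0.464/1.63×10^-6 + 0.356/2.64×10^-6 + 0.252/1.14×10^-7) = 0.1677 rad.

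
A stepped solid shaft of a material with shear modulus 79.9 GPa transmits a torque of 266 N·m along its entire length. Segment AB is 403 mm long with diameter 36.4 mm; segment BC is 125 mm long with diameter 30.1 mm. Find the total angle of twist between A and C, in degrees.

J_AB = π(0.0364)⁴/32 = 1.72×10^-7 m⁴; J_BC = π(0.0301)⁴/32 = 8.06×10^-8 m⁴.
θ = (T/G)·Σ L_i/J_i = (266.0/79.9×10⁹)·(0.403/1.72×10^-7 + 0.125/8.06×10^-8) = 0.01295 rad.

0.742°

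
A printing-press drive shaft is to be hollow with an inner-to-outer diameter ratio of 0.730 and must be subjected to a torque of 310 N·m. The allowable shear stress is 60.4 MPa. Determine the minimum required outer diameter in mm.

33.2 mm

For a hollow shaft with d_i/d_o = 0.730: τ_max = 16T/(π d_o³ (1−k⁴)), so d_o = [16T/(π τ_allow (1−k⁴))]^(1/3) = [16·310.0/(π·6.04×10^7·0.7160)]^(1/3) = 0.03317 m.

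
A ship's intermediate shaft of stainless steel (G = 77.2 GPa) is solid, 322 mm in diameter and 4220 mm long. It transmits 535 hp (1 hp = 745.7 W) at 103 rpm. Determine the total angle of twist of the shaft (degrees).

ω = 2π·103/60 = 10.79 rad/s, so T = P/ω = 535×745.7 / 10.79 = 36990 N·m.
J = πd⁴/32 = π(0.322)⁴/32 = 1.055×10^-3 m⁴.
θ = T·L/(G·J) = 36990 × 4.22 / (77.2×10⁹ × 1.055×10^-3) = 1.916×10^-3 rad.

0.110°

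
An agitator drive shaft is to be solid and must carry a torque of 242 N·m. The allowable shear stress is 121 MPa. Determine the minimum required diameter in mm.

21.7 mm

For a solid shaft τ_max = 16T/(πd³), so d = (16T/(π τ_allow))^(1/3) = (16·242.0/(π·1.21×10^8))^(1/3) = 0.02168 m.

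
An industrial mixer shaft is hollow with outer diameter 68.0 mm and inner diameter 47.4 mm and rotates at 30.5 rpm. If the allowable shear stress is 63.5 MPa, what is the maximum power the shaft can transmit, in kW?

9.57 kW

J = π(d_o⁴ − d_i⁴)/32 = π(0.0680⁴ − 0.0474⁴)/32 = 1.604×10^-6 m⁴.
T_max = τ_allow·J/r = 6.35×10^7 × 1.604×10^-6 / 0.0340 = 2995 N·m.
ω = 2π·30.5/60 = 3.194 rad/s, so P_max = T_max·ω = 9565 W.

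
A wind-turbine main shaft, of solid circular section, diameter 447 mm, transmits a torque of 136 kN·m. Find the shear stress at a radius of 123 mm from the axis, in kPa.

J = πd⁴/32 = π(0.447)⁴/32 = 3.919×10^-3 m⁴.
Shear stress varies linearly with radius: τ = T·r/J = 136000 × 0.123 / 3.919×10^-3 = 4.268×10^6 Pa.

4270 kPa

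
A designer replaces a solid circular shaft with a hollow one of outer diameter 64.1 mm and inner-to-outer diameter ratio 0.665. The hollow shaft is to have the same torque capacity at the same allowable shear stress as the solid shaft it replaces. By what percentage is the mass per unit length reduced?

35.5 %

Equal τ_max and T ⇒ the solid shaft needs d_s³ = d_o³(1−k⁴), so d_s = 64.1·(1−0.665⁴)^(1/3) = 59.61 mm.
Area ratio A_h/A_s = d_o²(1−k²)/d_s² = (1−k²)/(1−k⁴)^(2/3) = 0.6449.
Mass saving = 1 − 0.6449 = 35.5 %.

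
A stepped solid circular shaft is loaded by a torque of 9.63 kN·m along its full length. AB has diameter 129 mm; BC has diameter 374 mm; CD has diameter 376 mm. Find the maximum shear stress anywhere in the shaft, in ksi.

3.31 ksi

Under the same torque, τ_max = 16T/(πd³) is largest where d is smallest — segment AB (d = 129 mm).
τ_max = 16·9630/(π·(0.129)³) = 2.285×10^7 Pa.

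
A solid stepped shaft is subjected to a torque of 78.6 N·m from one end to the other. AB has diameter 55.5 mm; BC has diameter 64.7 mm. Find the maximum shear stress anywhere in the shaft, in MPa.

Under the same torque, τ_max = 16T/(πd³) is largest where d is smallest — segment AB (d = 55.5 mm).
τ_max = 16·78.60/(π·(0.0555)³) = 2.342×10^6 Pa.

2.34 MPa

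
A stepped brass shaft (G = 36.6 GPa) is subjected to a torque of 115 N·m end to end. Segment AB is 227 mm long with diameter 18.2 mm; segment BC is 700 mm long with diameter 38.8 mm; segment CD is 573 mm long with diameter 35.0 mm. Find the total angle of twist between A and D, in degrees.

5.06°

J_AB = π(0.0182)⁴/32 = 1.08×10^-8 m⁴; J_BC = π(0.0388)⁴/32 = 2.22×10^-7 m⁴; J_CD = π(0.0350)⁴/32 = 1.47×10^-7 m⁴.
θ = (T/G)·Σ L_i/J_i = (115.0/36.6×10⁹)·(0.227/1.08×10^-8 + 0.700/2.22×10^-7 + 0.573/1.47×10^-7) = 0.08832 rad.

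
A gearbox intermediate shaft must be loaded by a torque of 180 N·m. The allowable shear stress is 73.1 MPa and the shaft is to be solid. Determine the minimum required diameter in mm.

For a solid shaft τ_max = 16T/(πd³), so d = (16T/(π τ_allow))^(1/3) = (16·180.0/(π·7.31×10^7))^(1/3) = 0.02323 m.

23.2 mm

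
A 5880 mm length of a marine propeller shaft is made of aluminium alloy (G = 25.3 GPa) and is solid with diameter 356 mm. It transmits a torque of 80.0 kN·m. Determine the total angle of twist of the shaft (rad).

0.0118 rad

J = πd⁴/32 = π(0.356)⁴/32 = 1.577×10^-3 m⁴.
θ = T·L/(G·J) = 80000 × 5.88 / (25.3×10⁹ × 1.577×10^-3) = 0.01179 rad.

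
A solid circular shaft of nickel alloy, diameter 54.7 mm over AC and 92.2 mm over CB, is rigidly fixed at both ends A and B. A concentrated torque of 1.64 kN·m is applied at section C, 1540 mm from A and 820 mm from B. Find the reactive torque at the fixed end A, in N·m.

101 N·m

Compatibility: T_A·a/J_AC = T_B·b/J_CB with T_A + T_B = T₀.
J_AC = 8.79×10^-7 m⁴, J_CB = 7.09×10^-6 m⁴, so T_A = T₀·(J_AC/a)/((J_AC/a)+(J_CB/b)) = 101.5 N·m, T_B = 1539 N·m.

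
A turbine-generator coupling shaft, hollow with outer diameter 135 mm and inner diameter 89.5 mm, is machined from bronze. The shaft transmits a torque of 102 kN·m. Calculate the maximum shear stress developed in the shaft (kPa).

J = π(d_o⁴ − d_i⁴)/32 = π(0.135⁴ − 0.0895⁴)/32 = 2.631×10^-5 m⁴.
τ_max = T·r/J = 102000 × 0.0675 / 2.631×10^-5 = 2.617×10^8 Pa.

262000 kPa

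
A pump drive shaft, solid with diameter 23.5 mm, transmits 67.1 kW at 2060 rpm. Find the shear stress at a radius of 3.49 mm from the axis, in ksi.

5.26 ksi

ω = 2π·2060/60 = 215.7 rad/s, so T = P/ω = 67.1×10³ / 215.7 = 311.0 N·m.
J = πd⁴/32 = π(0.0235)⁴/32 = 2.994×10^-8 m⁴.
Shear stress varies linearly with radius: τ = T·r/J = 311.0 × 0.00349 / 2.994×10^-8 = 3.626×10^7 Pa.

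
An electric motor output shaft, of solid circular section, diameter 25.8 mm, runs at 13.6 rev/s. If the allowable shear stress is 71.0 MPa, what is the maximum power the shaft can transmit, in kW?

J = πd⁴/32 = π(0.0258)⁴/32 = 4.350×10^-8 m⁴.
T_max = τ_allow·J/r = 7.10×10^7 × 4.350×10^-8 / 0.0129 = 239.4 N·m.
ω = 2π·13.6 = 85.45 rad/s, so P_max = T_max·ω = 2.046×10^4 W.

20.5 kW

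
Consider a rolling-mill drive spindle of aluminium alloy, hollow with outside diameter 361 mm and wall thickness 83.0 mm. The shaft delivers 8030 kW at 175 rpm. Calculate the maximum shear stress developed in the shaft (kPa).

ω = 2π·175/60 = 18.33 rad/s, so T = P/ω = 8030×10³ / 18.33 = 438200 N·m.
J = π(d_o⁴ − d_i⁴)/32 = π(0.361⁴ − 0.195⁴)/32 = 1.525×10^-3 m⁴.
τ_max = T·r/J = 438200 × 0.180 / 1.525×10^-3 = 5.185×10^7 Pa.

51800 kPa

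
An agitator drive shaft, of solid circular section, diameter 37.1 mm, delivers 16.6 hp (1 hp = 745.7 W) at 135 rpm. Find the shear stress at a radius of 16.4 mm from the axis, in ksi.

ω = 2π·135/60 = 14.14 rad/s, so T = P/ω = 16.6×745.7 / 14.14 = 875.6 N·m.
J = πd⁴/32 = π(0.0371)⁴/32 = 1.860×10^-7 m⁴.
Shear stress varies linearly with radius: τ = T·r/J = 875.6 × 0.0164 / 1.860×10^-7 = 7.721×10^7 Pa.

11.2 ksi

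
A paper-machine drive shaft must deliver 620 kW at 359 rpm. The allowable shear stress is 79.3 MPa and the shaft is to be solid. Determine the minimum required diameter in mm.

102 mm

ω = 2π·359/60 = 37.59 rad/s, so T = P/ω = 620×10³ / 37.59 = 16490 N·m.
For a solid shaft τ_max = 16T/(πd³), so d = (16T/(π τ_allow))^(1/3) = (16·16490/(π·7.93×10^7))^(1/3) = 0.1019 m.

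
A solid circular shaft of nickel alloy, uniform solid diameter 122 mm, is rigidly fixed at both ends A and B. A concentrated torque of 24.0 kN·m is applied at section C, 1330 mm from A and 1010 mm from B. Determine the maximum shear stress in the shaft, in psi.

5550 psi

With uniform GJ and both ends fixed, compatibility θ_AC = θ_CB gives T_A·a = T_B·b, together with T_A + T_B = T₀.
T_A = T₀·b/(a+b) = 24000·1010/2340 = 10360 N·m; T_B = 13640 N·m.
τ in each portion: τ_AC = 2.91×10^7 Pa, τ_CB = 3.83×10^7 Pa; maximum is in CB.
τ_max = T_CB·r/J = 13640·0.0610/2.17×10^-5 = 3.826×10^7 Pa.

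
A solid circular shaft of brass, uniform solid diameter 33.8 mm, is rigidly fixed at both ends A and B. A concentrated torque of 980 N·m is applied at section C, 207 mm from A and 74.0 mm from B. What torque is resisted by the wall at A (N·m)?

With uniform GJ and both ends fixed, compatibility θ_AC = θ_CB gives T_A·a = T_B·b, together with T_A + T_B = T₀.
T_A = T₀·b/(a+b) = 980.0·74.0/281.0 = 258.1 N·m; T_B = 721.9 N·m.

258 N·m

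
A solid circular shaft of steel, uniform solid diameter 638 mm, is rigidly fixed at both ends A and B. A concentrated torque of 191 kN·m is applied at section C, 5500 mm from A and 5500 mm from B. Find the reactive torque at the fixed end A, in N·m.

95500 N·m

With uniform GJ and both ends fixed, compatibility θ_AC = θ_CB gives T_A·a = T_B·b, together with T_A + T_B = T₀.
T_A = T₀·b/(a+b) = 191000·5500/11000 = 95500 N·m; T_B = 95500 N·m.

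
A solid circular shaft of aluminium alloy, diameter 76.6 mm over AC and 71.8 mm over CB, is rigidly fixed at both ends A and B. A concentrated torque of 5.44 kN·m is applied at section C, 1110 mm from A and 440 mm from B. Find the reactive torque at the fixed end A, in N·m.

Compatibility: T_A·a/J_AC = T_B·b/J_CB with T_A + T_B = T₀.
J_AC = 3.38×10^-6 m⁴, J_CB = 2.61×10^-6 m⁴, so T_A = T₀·(J_AC/a)/((J_AC/a)+(J_CB/b)) = 1846 N·m, T_B = 3594 N·m.

1850 N·m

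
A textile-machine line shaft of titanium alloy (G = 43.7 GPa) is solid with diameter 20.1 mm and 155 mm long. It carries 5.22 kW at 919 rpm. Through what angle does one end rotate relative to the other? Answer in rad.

0.0120 rad

ω = 2π·919/60 = 96.24 rad/s, so T = P/ω = 5.22×10³ / 96.24 = 54.24 N·m.
J = πd⁴/32 = π(0.0201)⁴/32 = 1.602×10^-8 m⁴.
θ = T·L/(G·J) = 54.24 × 0.155 / (43.7×10⁹ × 1.602×10^-8) = 0.01201 rad.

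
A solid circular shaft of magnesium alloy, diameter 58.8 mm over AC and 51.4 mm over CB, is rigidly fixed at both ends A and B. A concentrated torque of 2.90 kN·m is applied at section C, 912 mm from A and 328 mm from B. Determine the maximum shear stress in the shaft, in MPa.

Compatibility: T_A·a/J_AC = T_B·b/J_CB with T_A + T_B = T₀.
J_AC = 1.17×10^-6 m⁴, J_CB = 6.85×10^-7 m⁴, so T_A = T₀·(J_AC/a)/((J_AC/a)+(J_CB/b)) = 1105 N·m, T_B = 1795 N·m.
τ in each portion: τ_AC = 2.77×10^7 Pa, τ_CB = 6.73×10^7 Pa; maximum is in CB.
τ_max = T_CB·r/J = 1795·0.0257/6.85×10^-7 = 6.731×10^7 Pa.

67.3 MPa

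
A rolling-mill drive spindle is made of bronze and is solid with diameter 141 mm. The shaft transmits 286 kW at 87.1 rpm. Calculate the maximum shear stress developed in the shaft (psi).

8260 psi

ω = 2π·87.1/60 = 9.121 rad/s, so T = P/ω = 286×10³ / 9.121 = 31360 N·m.
J = πd⁴/32 = π(0.141)⁴/32 = 3.880×10^-5 m⁴.
τ_max = T·r/J = 31360 × 0.0705 / 3.880×10^-5 = 5.697×10^7 Pa.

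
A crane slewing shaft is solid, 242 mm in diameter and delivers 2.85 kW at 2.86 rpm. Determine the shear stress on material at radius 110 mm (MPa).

3.11 MPa

ω = 2π·2.86/60 = 0.2995 rad/s, so T = P/ω = 2.85×10³ / 0.2995 = 9516 N·m.
J = πd⁴/32 = π(0.242)⁴/32 = 3.367×10^-4 m⁴.
Shear stress varies linearly with radius: τ = T·r/J = 9516 × 0.110 / 3.367×10^-4 = 3.109×10^6 Pa.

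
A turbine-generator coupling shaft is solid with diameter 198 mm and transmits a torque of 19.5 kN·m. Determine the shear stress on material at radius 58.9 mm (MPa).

7.61 MPa

J = πd⁴/32 = π(0.198)⁴/32 = 1.509×10^-4 m⁴.
Shear stress varies linearly with radius: τ = T·r/J = 19500 × 0.0589 / 1.509×10^-4 = 7.612×10^6 Pa.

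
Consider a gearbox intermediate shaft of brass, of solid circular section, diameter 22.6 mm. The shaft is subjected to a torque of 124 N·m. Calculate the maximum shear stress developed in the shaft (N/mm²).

54.7 N/mm²

J = πd⁴/32 = π(0.0226)⁴/32 = 2.561×10^-8 m⁴.
τ_max = T·r/J = 124.0 × 0.0113 / 2.561×10^-8 = 5.471×10^7 Pa.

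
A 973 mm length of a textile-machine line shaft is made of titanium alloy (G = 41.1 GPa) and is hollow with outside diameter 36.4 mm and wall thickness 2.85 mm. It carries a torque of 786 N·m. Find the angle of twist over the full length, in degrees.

12.5°

J = π(d_o⁴ − d_i⁴)/32 = π(0.0364⁴ − 0.0307⁴)/32 = 8.514×10^-8 m⁴.
θ = T·L/(G·J) = 786.0 × 0.973 / (41.1×10⁹ × 8.514×10^-8) = 0.2186 rad.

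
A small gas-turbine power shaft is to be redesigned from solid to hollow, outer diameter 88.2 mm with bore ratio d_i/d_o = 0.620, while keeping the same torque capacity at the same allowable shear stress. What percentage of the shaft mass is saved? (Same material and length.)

Equal τ_max and T ⇒ the solid shaft needs d_s³ = d_o³(1−k⁴), so d_s = 88.2·(1−0.620⁴)^(1/3) = 83.62 mm.
Area ratio A_h/A_s = d_o²(1−k²)/d_s² = (1−k²)/(1−k⁴)^(2/3) = 0.6848.
Mass saving = 1 − 0.6848 = 31.5 %.

31.5 %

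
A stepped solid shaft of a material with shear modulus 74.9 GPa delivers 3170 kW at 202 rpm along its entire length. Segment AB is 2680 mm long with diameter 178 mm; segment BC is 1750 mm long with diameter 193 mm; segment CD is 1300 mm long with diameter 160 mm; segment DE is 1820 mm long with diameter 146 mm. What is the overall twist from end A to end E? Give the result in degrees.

11.6°

ω = 2π·202/60 = 21.15 rad/s, so T = P/ω = 3170×10³ / 21.15 = 149900 N·m.
J_AB = π(0.178)⁴/32 = 9.86×10^-5 m⁴; J_BC = π(0.193)⁴/32 = 1.36×10^-4 m⁴; J_CD = π(0.160)⁴/32 = 6.43×10^-5 m⁴; J_DE = π(0.146)⁴/32 = 4.46×10^-5 m⁴.
θ = (T/G)·Σ L_i/J_i = (149900/74.9×10⁹)·(2.68/9.86×10^-5 + 1.75/1.36×10^-4 + 1.30/6.43×10^-5 + 1.82/4.46×10^-5) = 0.2022 rad.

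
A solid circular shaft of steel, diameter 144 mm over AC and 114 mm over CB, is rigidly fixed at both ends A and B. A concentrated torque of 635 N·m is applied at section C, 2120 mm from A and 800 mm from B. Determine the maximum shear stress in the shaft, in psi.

161 psi

Compatibility: T_A·a/J_AC = T_B·b/J_CB with T_A + T_B = T₀.
J_AC = 4.22×10^-5 m⁴, J_CB = 1.66×10^-5 m⁴, so T_A = T₀·(J_AC/a)/((J_AC/a)+(J_CB/b)) = 311.1 N·m, T_B = 323.9 N·m.
τ in each portion: τ_AC = 5.31×10^5 Pa, τ_CB = 1.11×10^6 Pa; maximum is in CB.
τ_max = T_CB·r/J = 323.9·0.0570/1.66×10^-5 = 1.113×10^6 Pa.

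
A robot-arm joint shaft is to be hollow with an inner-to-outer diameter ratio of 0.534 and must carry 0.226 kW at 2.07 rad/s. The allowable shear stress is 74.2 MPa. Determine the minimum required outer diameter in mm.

ω = 2.07 rad/s, so T = P/ω = 0.226×10³ / 2.070 = 109.2 N·m.
For a hollow shaft with d_i/d_o = 0.534: τ_max = 16T/(π d_o³ (1−k⁴)), so d_o = [16T/(π τ_allow (1−k⁴))]^(1/3) = [16·109.2/(π·7.42×10^7·0.9187)]^(1/3) = 0.02013 m.

20.1 mm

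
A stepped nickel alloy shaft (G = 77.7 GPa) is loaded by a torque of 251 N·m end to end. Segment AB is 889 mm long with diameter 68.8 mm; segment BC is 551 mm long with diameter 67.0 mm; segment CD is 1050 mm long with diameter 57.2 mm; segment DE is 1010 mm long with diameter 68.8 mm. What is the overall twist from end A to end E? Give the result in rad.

J_AB = π(0.0688)⁴/32 = 2.20×10^-6 m⁴; J_BC = π(0.0670)⁴/32 = 1.98×10^-6 m⁴; J_CD = π(0.0572)⁴/32 = 1.05×10^-6 m⁴; J_DE = π(0.0688)⁴/32 = 2.20×10^-6 m⁴.
θ = (T/G)·Σ L_i/J_i = (251.0/77.7×10⁹)·(0.889/2.20×10^-6 + 0.551/1.98×10^-6 + 1.05/1.05×10^-6 + 1.01/2.20×10^-6) = 6.916×10^-3 rad.

0.00692 rad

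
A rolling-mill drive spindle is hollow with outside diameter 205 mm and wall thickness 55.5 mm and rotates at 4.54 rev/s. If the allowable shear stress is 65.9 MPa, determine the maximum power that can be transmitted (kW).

J = π(d_o⁴ − d_i⁴)/32 = π(0.205⁴ − 0.0940⁴)/32 = 1.657×10^-4 m⁴.
T_max = τ_allow·J/r = 6.59×10^7 × 1.657×10^-4 / 0.102 = 106500 N·m.
ω = 2π·4.54 = 28.53 rad/s, so P_max = T_max·ω = 3.039×10^6 W.

3040 kW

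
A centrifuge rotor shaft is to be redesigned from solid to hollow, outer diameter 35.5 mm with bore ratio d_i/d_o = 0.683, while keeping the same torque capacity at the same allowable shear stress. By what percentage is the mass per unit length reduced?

37.2 %

Equal τ_max and T ⇒ the solid shaft needs d_s³ = d_o³(1−k⁴), so d_s = 35.5·(1−0.683⁴)^(1/3) = 32.71 mm.
Area ratio A_h/A_s = d_o²(1−k²)/d_s² = (1−k²)/(1−k⁴)^(2/3) = 0.6283.
Mass saving = 1 − 0.6283 = 37.2 %.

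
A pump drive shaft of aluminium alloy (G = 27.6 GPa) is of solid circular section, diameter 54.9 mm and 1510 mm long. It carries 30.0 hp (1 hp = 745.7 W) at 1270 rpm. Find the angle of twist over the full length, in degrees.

0.591°

ω = 2π·1270/60 = 133.0 rad/s, so T = P/ω = 30.0×745.7 / 133.0 = 168.2 N·m.
J = πd⁴/32 = π(0.0549)⁴/32 = 8.918×10^-7 m⁴.
θ = T·L/(G·J) = 168.2 × 1.51 / (27.6×10⁹ × 8.918×10^-7) = 0.01032 rad.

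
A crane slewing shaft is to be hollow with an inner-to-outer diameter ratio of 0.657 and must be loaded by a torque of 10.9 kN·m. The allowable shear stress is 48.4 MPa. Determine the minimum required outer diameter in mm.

For a hollow shaft with d_i/d_o = 0.657: τ_max = 16T/(π d_o³ (1−k⁴)), so d_o = [16T/(π τ_allow (1−k⁴))]^(1/3) = [16·10900/(π·4.84×10^7·0.8137)]^(1/3) = 0.1121 m.

112 mm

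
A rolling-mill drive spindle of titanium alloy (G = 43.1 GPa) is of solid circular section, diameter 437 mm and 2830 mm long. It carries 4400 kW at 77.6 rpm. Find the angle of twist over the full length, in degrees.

0.569°

ω = 2π·77.6/60 = 8.126 rad/s, so T = P/ω = 4400×10³ / 8.126 = 541500 N·m.
J = πd⁴/32 = π(0.437)⁴/32 = 3.580×10^-3 m⁴.
θ = T·L/(G·J) = 541500 × 2.83 / (43.1×10⁹ × 3.580×10^-3) = 9.930×10^-3 rad.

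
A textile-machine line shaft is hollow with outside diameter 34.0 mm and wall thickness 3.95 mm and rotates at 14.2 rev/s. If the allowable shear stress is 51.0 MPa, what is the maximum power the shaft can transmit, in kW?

22.9 kW

J = π(d_o⁴ − d_i⁴)/32 = π(0.0340⁴ − 0.0261⁴)/32 = 8.564×10^-8 m⁴.
T_max = τ_allow·J/r = 5.10×10^7 × 8.564×10^-8 / 0.0170 = 256.9 N·m.
ω = 2π·14.2 = 89.22 rad/s, so P_max = T_max·ω = 2.292×10^4 W.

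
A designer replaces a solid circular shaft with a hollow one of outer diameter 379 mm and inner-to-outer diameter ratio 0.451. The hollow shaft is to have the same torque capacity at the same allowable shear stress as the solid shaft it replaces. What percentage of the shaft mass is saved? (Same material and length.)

18.1 %

Equal τ_max and T ⇒ the solid shaft needs d_s³ = d_o³(1−k⁴), so d_s = 379·(1−0.451⁴)^(1/3) = 373.7 mm.
Area ratio A_h/A_s = d_o²(1−k²)/d_s² = (1−k²)/(1−k⁴)^(2/3) = 0.8194.
Mass saving = 1 − 0.8194 = 18.1 %.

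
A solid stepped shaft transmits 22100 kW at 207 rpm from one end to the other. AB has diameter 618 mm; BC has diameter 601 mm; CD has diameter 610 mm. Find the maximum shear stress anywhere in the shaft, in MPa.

ω = 2π·207/60 = 21.68 rad/s, so T = P/ω = 22100×10³ / 21.68 = 1.020e6 N·m.
Under the same torque, τ_max = 16T/(πd³) is largest where d is smallest — segment BC (d = 601 mm).
τ_max = 16·1.020e6/(π·(0.601)³) = 2.392×10^7 Pa.

23.9 MPa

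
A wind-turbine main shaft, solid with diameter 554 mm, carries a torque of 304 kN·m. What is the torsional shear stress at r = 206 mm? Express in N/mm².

6.77 N/mm²

J = πd⁴/32 = π(0.554)⁴/32 = 9.248×10^-3 m⁴.
Shear stress varies linearly with radius: τ = T·r/J = 304000 × 0.206 / 9.248×10^-3 = 6.772×10^6 Pa.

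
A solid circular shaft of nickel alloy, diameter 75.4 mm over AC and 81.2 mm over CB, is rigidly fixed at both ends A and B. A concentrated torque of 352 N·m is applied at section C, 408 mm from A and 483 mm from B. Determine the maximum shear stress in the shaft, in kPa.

Compatibility: T_A·a/J_AC = T_B·b/J_CB with T_A + T_B = T₀.
J_AC = 3.17×10^-6 m⁴, J_CB = 4.27×10^-6 m⁴, so T_A = T₀·(J_AC/a)/((J_AC/a)+(J_CB/b)) = 164.8 N·m, T_B = 187.2 N·m.
τ in each portion: τ_AC = 1.96×10^6 Pa, τ_CB = 1.78×10^6 Pa; maximum is in AC.
τ_max = T_AC·r/J = 164.8·0.0377/3.17×10^-6 = 1.958×10^6 Pa.

1960 kPa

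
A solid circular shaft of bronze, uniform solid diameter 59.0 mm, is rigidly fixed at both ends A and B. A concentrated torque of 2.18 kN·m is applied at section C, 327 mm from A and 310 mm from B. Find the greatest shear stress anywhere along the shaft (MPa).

With uniform GJ and both ends fixed, compatibility θ_AC = θ_CB gives T_A·a = T_B·b, together with T_A + T_B = T₀.
T_A = T₀·b/(a+b) = 2180·310/637.0 = 1061 N·m; T_B = 1119 N·m.
τ in each portion: τ_AC = 2.63×10^7 Pa, τ_CB = 2.78×10^7 Pa; maximum is in CB.
τ_max = T_CB·r/J = 1119·0.0295/1.19×10^-6 = 2.775×10^7 Pa.

27.8 MPa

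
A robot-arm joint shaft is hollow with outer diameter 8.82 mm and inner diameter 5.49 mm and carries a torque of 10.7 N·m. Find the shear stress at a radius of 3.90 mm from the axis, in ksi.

12.0 ksi

J = π(d_o⁴ − d_i⁴)/32 = π(0.00882⁴ − 0.00549⁴)/32 = 5.049×10^-10 m⁴.
Shear stress varies linearly with radius: τ = T·r/J = 10.70 × 0.00390 / 5.049×10^-10 = 8.264×10^7 Pa.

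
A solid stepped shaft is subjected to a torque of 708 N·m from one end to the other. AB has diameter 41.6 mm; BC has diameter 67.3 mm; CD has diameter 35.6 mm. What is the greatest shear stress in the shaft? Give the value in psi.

Under the same torque, τ_max = 16T/(πd³) is largest where d is smallest — segment CD (d = 35.6 mm).
τ_max = 16·708.0/(π·(0.0356)³) = 7.992×10^7 Pa.

11600 psi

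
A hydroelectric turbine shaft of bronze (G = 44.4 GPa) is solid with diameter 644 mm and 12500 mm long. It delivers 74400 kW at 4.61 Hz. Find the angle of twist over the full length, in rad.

ω = 2π·4.61 = 28.97 rad/s, so T = P/ω = 74400×10³ / 28.97 = 2.569e6 N·m.
J = πd⁴/32 = π(0.644)⁴/32 = 0.01689 m⁴.
θ = T·L/(G·J) = 2.569e6 × 12.5 / (44.4×10⁹ × 0.01689) = 0.04282 rad.

0.0428 rad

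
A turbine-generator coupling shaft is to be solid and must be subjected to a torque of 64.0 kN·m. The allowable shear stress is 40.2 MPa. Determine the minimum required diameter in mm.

For a solid shaft τ_max = 16T/(πd³), so d = (16T/(π τ_allow))^(1/3) = (16·64000/(π·4.02×10^7))^(1/3) = 0.2009 m.

201 mm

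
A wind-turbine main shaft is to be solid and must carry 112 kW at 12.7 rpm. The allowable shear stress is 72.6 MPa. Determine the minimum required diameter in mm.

ω = 2π·12.7/60 = 1.330 rad/s, so T = P/ω = 112×10³ / 1.330 = 84210 N·m.
For a solid shaft τ_max = 16T/(πd³), so d = (16T/(π τ_allow))^(1/3) = (16·84210/(π·7.26×10^7))^(1/3) = 0.1808 m.

181 mm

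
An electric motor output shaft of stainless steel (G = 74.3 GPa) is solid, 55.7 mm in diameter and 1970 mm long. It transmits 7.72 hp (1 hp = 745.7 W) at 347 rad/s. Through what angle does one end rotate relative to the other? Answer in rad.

ω = 347 rad/s, so T = P/ω = 7.72×745.7 / 347.0 = 16.59 N·m.
J = πd⁴/32 = π(0.0557)⁴/32 = 9.450×10^-7 m⁴.
θ = T·L/(G·J) = 16.59 × 1.97 / (74.3×10⁹ × 9.450×10^-7) = 4.655×10^-4 rad.

4.65e-4 rad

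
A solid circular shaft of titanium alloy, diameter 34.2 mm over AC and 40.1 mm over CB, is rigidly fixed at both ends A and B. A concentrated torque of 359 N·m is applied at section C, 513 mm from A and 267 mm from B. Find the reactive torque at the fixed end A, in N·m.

Compatibility: T_A·a/J_AC = T_B·b/J_CB with T_A + T_B = T₀.
J_AC = 1.34×10^-7 m⁴, J_CB = 2.54×10^-7 m⁴, so T_A = T₀·(J_AC/a)/((J_AC/a)+(J_CB/b)) = 77.51 N·m, T_B = 281.5 N·m.

77.5 N·m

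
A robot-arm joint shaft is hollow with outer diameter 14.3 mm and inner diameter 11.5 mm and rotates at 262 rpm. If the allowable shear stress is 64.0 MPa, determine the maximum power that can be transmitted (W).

J = π(d_o⁴ − d_i⁴)/32 = π(0.0143⁴ − 0.0115⁴)/32 = 2.388×10^-9 m⁴.
T_max = τ_allow·J/r = 6.40×10^7 × 2.388×10^-9 / 0.00715 = 21.38 N·m.
ω = 2π·262/60 = 27.44 rad/s, so P_max = T_max·ω = 586.5 W.

587 W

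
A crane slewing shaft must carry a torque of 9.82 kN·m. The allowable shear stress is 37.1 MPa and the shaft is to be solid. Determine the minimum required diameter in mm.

110 mm

For a solid shaft τ_max = 16T/(πd³), so d = (16T/(π τ_allow))^(1/3) = (16·9820/(π·3.71×10^7))^(1/3) = 0.1105 m.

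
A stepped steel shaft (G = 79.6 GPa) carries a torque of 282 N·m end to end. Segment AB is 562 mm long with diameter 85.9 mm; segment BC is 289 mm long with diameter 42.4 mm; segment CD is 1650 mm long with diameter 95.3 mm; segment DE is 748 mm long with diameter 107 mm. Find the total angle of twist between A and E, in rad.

J_AB = π(0.0859)⁴/32 = 5.35×10^-6 m⁴; J_BC = π(0.0424)⁴/32 = 3.17×10^-7 m⁴; J_CD = π(0.0953)⁴/32 = 8.10×10^-6 m⁴; J_DE = π(0.107)⁴/32 = 1.29×10^-5 m⁴.
θ = (T/G)·Σ L_i/J_i = (282.0/79.6×10⁹)·(0.562/5.35×10^-6 + 0.289/3.17×10^-7 + 1.65/8.10×10^-6 + 0.748/1.29×10^-5) = 4.527×10^-3 rad.

0.00453 rad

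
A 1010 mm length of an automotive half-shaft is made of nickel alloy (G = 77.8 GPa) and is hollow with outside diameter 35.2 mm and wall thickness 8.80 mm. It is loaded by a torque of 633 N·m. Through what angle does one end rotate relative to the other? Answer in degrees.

3.33°

J = π(d_o⁴ − d_i⁴)/32 = π(0.0352⁴ − 0.0176⁴)/32 = 1.413×10^-7 m⁴.
θ = T·L/(G·J) = 633.0 × 1.01 / (77.8×10⁹ × 1.413×10^-7) = 0.05816 rad.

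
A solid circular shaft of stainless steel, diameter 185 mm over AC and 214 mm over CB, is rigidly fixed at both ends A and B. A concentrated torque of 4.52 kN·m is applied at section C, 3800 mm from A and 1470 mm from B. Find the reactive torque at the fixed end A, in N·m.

803 N·m

Compatibility: T_A·a/J_AC = T_B·b/J_CB with T_A + T_B = T₀.
J_AC = 1.15×10^-4 m⁴, J_CB = 2.06×10^-4 m⁴, so T_A = T₀·(J_AC/a)/((J_AC/a)+(J_CB/b)) = 803.1 N·m, T_B = 3717 N·m.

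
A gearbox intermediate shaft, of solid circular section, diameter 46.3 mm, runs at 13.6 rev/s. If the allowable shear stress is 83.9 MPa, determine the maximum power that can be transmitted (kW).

140 kW

J = πd⁴/32 = π(0.0463)⁴/32 = 4.512×10^-7 m⁴.
T_max = τ_allow·J/r = 8.39×10^7 × 4.512×10^-7 / 0.0231 = 1635 N·m.
ω = 2π·13.6 = 85.45 rad/s, so P_max = T_max·ω = 1.397×10^5 W.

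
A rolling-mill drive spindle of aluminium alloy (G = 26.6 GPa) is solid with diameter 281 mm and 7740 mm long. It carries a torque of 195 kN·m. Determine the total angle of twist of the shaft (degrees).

5.31°

J = πd⁴/32 = π(0.281)⁴/32 = 6.121×10^-4 m⁴.
θ = T·L/(G·J) = 195000 × 7.74 / (26.6×10⁹ × 6.121×10^-4) = 0.09270 rad.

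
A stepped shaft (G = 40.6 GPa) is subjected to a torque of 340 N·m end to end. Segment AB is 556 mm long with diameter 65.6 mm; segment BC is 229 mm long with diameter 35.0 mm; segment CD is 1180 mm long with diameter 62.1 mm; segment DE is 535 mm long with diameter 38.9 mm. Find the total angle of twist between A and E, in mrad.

J_AB = π(0.0656)⁴/32 = 1.82×10^-6 m⁴; J_BC = π(0.0350)⁴/32 = 1.47×10^-7 m⁴; J_CD = π(0.0621)⁴/32 = 1.46×10^-6 m⁴; J_DE = π(0.0389)⁴/32 = 2.25×10^-7 m⁴.
θ = (T/G)·Σ L_i/J_i = (340.0/40.6×10⁹)·(0.556/1.82×10^-6 + 0.229/1.47×10^-7 + 1.18/1.46×10^-6 + 0.535/2.25×10^-7) = 0.04228 rad.

42.3 mrad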